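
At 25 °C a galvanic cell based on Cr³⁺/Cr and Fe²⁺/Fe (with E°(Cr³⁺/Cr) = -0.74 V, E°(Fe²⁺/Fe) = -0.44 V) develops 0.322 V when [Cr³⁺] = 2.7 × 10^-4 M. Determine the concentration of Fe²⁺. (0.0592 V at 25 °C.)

From the Nernst equation, log Q = n(E° − E)/0.0592 = 6(0.30 − 0.322)/0.0592 = -2.230, so Q = 0.00589.
With Q = [Cr³⁺]^2/[Fe²⁺]^3 and the known concentrations, [Fe²⁺]^3 in the denominator gives [Fe²⁺] = 0.023 M.

0.023 M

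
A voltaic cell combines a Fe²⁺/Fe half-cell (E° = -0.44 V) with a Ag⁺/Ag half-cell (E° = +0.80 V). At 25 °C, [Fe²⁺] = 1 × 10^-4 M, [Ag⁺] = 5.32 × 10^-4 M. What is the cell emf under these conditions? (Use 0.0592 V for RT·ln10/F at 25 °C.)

The Ag⁺/Ag couple has the higher reduction potential and acts as the cathode, so E°_cell = +0.80 − (-0.44) = 1.24 V.
Balancing electrons gives n = 2; the reaction quotient is Q = [Fe²⁺]/[Ag⁺]^2 = 353.
At 25 °C, E = E° − (0.0592/n) log Q = 1.24 − (0.0592/2)(2.548) = 1.240 − 0.075 = 1.165 V.

1.16 V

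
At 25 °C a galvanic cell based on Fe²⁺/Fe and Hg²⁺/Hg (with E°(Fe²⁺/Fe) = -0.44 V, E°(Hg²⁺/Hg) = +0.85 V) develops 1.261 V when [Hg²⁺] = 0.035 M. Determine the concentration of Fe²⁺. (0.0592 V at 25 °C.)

0.33 M

From the Nernst equation, log Q = n(E° − E)/0.0592 = 2(1.29 − 1.261)/0.0592 = 0.980, so Q = 9.54.
With Q = [Fe²⁺]/[Hg²⁺] and the known concentrations, [Fe²⁺] in the numerator gives [Fe²⁺] = 0.33 M.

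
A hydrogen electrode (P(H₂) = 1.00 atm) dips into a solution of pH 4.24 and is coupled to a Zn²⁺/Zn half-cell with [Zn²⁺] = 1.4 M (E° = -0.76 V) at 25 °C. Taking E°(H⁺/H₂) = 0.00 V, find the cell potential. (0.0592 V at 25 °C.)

0.50 V

The hydrogen couple is the cathode, so E°_cell = 0.76 V; n = 2.
[H⁺] = 10^(−4.24) = 5.8 × 10^-5 M, and Q = [Zn²⁺]·P(H₂) / [H⁺]^2 = 4.23 × 10^8.
E = E° − (0.0592/2) log Q = 0.76 − (0.0592/2)(8.626) = 0.505 V.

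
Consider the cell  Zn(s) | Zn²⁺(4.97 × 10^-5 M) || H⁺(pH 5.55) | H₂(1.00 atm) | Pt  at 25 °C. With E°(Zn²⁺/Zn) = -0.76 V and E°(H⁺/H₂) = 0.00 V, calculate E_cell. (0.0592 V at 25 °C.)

The hydrogen couple is the cathode, so E°_cell = 0.76 V; n = 2.
[H⁺] = 10^(−5.55) = 2.8 × 10^-6 M, and Q = [Zn²⁺]·P(H₂) / [H⁺]^2 = 6.26 × 10^6.
E = E° − (0.0592/2) log Q = 0.76 − (0.0592/2)(6.796) = 0.559 V.

0.56 V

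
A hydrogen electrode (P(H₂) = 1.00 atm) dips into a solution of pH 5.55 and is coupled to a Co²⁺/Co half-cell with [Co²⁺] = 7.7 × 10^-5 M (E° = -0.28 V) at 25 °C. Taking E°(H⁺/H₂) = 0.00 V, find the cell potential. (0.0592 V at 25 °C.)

The hydrogen couple is the cathode, so E°_cell = 0.28 V; n = 2.
[H⁺] = 10^(−5.55) = 2.8 × 10^-6 M, and Q = [Co²⁺]·P(H₂) / [H⁺]^2 = 9.69 × 10^6.
E = E° − (0.0592/2) log Q = 0.28 − (0.0592/2)(6.986) = 0.073 V.

0.073 V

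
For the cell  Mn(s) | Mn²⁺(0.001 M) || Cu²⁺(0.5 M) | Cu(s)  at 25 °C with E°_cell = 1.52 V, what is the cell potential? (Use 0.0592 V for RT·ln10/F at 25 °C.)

1.60 V

Balancing electrons gives n = 2; the reaction quotient is Q = [Mn²⁺]/[Cu²⁺] = 0.00200.
At 25 °C, E = E° − (0.0592/n) log Q = 1.52 − (0.0592/2)(-2.699) = 1.520 + 0.080 = 1.600 V.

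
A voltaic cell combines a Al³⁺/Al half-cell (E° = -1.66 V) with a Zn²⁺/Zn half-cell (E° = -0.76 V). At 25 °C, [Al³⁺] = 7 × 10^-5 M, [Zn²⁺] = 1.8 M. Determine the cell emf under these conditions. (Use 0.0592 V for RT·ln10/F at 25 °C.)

The Zn²⁺/Zn couple has the higher reduction potential and acts as the cathode, so E°_cell = -0.76 − (-1.66) = 0.90 V.
Balancing electrons gives n = 6; the reaction quotient is Q = [Al³⁺]^2/[Zn²⁺]^3 = 8.4 × 10^-10.
At 25 °C, E = E° − (0.0592/n) log Q = 0.90 − (0.0592/6)(-9.076) = 0.900 + 0.090 = 0.990 V.

0.990 V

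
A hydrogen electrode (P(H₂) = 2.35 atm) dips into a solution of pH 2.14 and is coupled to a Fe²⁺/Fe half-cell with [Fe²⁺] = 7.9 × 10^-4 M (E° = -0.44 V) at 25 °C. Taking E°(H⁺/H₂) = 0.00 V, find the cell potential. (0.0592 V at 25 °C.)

The hydrogen couple is the cathode, so E°_cell = 0.44 V; n = 2.
[H⁺] = 10^(−2.14) = 0.0072 M, and Q = [Fe²⁺]·P(H₂) / [H⁺]^2 = 35.4.
E = E° − (0.0592/2) log Q = 0.44 − (0.0592/2)(1.549) = 0.394 V.

0.39 V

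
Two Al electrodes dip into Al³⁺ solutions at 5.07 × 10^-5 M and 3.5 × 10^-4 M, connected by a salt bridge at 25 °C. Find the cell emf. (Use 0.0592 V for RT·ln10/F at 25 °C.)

0.017 V

Both half-cells are Al³⁺/Al, so E°_cell = 0. The concentrated side is the cathode; the cell reaction moves Al³⁺ from high to low concentration with n = 3.
Q = [Al³⁺]_dilute/[Al³⁺]_conc = 5.07 × 10^-5/3.5 × 10^-4 = 0.145.
E = 0 − (0.0592/3) log Q = −(0.0592/3)(-0.839) = 0.0166 V.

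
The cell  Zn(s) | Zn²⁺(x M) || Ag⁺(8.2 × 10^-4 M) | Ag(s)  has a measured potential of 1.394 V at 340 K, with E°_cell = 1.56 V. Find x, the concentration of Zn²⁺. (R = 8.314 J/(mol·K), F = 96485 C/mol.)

0.056 M

From the Nernst equation, ln Q = nF(E° − E)/RT = 2×96485×(1.56 − 1.394)/(8.314×340) = 11.332, so Q = 8.35 × 10^4.
With Q = [Zn²⁺]/[Ag⁺]^2 and the known concentrations, [Zn²⁺] in the numerator gives [Zn²⁺] = 0.056 M.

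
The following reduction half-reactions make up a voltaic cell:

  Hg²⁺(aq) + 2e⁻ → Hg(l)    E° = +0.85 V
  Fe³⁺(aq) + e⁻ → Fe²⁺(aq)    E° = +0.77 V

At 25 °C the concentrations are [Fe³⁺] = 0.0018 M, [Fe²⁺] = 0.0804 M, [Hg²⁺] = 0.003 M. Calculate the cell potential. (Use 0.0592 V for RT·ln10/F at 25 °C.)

0.103 V

The Hg²⁺/Hg couple has the higher reduction potential and acts as the cathode, so E°_cell = +0.85 − (+0.77) = 0.08 V.
Balancing electrons gives n = 2; the reaction quotient is Q = [Fe³⁺]^2/([Fe²⁺]^2·[Hg²⁺]) = 0.167.
At 25 °C, E = E° − (0.0592/n) log Q = 0.08 − (0.0592/2)(-0.777) = 0.080 + 0.023 = 0.103 V.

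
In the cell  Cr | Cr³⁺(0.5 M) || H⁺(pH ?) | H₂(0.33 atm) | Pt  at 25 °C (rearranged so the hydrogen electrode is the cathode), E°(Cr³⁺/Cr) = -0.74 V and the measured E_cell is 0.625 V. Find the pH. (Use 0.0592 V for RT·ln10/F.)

pH = 2.28

E°_cell = 0.74 V and n = 6.
log Q = n(E° − E)/0.0592 = 6×(0.74 − 0.625)/0.0592 = 11.655.
With Q = [Cr³⁺]^2·P(H₂)^3 / [H⁺]^6, solving for [H⁺] gives log[H⁺] = -2.284, so pH = 2.28.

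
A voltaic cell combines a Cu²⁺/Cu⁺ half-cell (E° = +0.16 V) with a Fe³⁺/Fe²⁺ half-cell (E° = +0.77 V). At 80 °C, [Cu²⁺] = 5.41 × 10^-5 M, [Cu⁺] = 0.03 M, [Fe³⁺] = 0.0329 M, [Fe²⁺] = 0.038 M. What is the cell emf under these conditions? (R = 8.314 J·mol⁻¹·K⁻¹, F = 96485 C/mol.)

0.798 V

The Fe³⁺/Fe²⁺ couple has the higher reduction potential and acts as the cathode, so E°_cell = +0.77 − (+0.16) = 0.61 V.
Balancing electrons gives n = 1; the reaction quotient is Q = [Cu²⁺]·[Fe²⁺]/([Cu⁺]·[Fe³⁺]) = 0.00208.
E = E° − (RT/nF) ln Q = 0.61 − (8.314×353)/(1×96485) × (-6.174) = 0.610 + 0.188 = 0.798 V.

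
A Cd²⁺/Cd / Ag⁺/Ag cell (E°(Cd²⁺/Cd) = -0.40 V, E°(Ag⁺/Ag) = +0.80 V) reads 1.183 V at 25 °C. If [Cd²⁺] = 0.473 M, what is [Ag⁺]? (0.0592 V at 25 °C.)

From the Nernst equation, log Q = n(E° − E)/0.0592 = 2(1.20 − 1.183)/0.0592 = 0.574, so Q = 3.75.
With Q = [Cd²⁺]/[Ag⁺]^2 and the known concentrations, [Ag⁺]^2 in the denominator gives [Ag⁺] = 0.36 M.

0.36 M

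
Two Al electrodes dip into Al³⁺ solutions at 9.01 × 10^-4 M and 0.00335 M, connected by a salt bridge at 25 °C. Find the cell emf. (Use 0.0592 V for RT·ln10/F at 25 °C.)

Both half-cells are Al³⁺/Al, so E°_cell = 0. The concentrated side is the cathode; the cell reaction moves Al³⁺ from high to low concentration with n = 3.
Q = [Al³⁺]_dilute/[Al³⁺]_conc = 9.01 × 10^-4/0.00335 = 0.269.
E = 0 − (0.0592/3) log Q = −(0.0592/3)(-0.570) = 0.0112 V.

0.011 V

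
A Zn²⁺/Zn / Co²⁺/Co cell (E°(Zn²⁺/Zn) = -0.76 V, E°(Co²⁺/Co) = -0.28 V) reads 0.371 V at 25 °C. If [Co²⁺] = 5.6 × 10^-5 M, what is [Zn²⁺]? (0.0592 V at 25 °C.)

0.27 M

From the Nernst equation, log Q = n(E° − E)/0.0592 = 2(0.48 − 0.371)/0.0592 = 3.682, so Q = 4810.
With Q = [Zn²⁺]/[Co²⁺] and the known concentrations, [Zn²⁺] in the numerator gives [Zn²⁺] = 0.27 M.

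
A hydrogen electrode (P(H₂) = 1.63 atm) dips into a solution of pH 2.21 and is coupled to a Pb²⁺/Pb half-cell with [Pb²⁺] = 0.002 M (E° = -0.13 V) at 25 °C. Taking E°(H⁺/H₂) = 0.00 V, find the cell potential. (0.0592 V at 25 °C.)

The hydrogen couple is the cathode, so E°_cell = 0.13 V; n = 2.
[H⁺] = 10^(−2.21) = 0.0062 M, and Q = [Pb²⁺]·P(H₂) / [H⁺]^2 = 85.7.
E = E° − (0.0592/2) log Q = 0.13 − (0.0592/2)(1.933) = 0.073 V.

0.073 V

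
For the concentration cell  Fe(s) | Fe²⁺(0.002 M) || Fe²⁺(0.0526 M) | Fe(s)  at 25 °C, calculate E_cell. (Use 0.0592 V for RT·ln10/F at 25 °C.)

0.042 V

Both half-cells are Fe²⁺/Fe, so E°_cell = 0. The concentrated side is the cathode; the cell reaction moves Fe²⁺ from high to low concentration with n = 2.
Q = [Fe²⁺]_dilute/[Fe²⁺]_conc = 0.002/0.0526 = 0.0380.
E = 0 − (0.0592/2) log Q = −(0.0592/2)(-1.420) = 0.0420 V.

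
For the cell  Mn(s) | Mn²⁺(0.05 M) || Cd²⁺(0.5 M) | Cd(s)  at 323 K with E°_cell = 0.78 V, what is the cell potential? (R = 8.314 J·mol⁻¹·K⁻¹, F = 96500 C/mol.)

Balancing electrons gives n = 2; the reaction quotient is Q = [Mn²⁺]/[Cd²⁺] = 0.100.
E = E° − (RT/nF) ln Q = 0.78 − (8.314×323)/(2×96500) × (-2.303) = 0.780 + 0.032 = 0.812 V.

0.812 V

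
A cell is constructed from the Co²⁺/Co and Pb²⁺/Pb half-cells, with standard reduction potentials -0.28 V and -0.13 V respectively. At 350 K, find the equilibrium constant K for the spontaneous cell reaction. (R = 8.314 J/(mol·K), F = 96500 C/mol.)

2.1 × 10^4

E°_cell = -0.13 − (-0.28) = 0.15 V, with n = 2 electrons transferred.
At equilibrium E = 0, so the Nernst equation gives ln K = nFE°/RT = (2)(96500)(0.15)/((8.314)(350)) = 9.95.
K = e^9.95 = 2.1 × 10^4.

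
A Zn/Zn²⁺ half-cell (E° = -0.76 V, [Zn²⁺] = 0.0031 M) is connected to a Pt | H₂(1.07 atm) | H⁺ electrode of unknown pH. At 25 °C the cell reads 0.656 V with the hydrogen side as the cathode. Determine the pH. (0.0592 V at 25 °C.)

E°_cell = 0.76 V and n = 2.
log Q = n(E° − E)/0.0592 = 2×(0.76 − 0.656)/0.0592 = 3.514.
With Q = [Zn²⁺]·P(H₂) / [H⁺]^2, solving for [H⁺] gives log[H⁺] = -2.996, so pH = 3.00.

pH = 3.00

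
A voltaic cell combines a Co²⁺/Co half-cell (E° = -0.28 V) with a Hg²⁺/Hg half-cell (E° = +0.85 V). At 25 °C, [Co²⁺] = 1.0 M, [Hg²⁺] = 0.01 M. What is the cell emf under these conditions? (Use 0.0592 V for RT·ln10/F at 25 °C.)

1.07 V

The Hg²⁺/Hg couple has the higher reduction potential and acts as the cathode, so E°_cell = +0.85 − (-0.28) = 1.13 V.
Balancing electrons gives n = 2; the reaction quotient is Q = [Co²⁺]/[Hg²⁺] = 100.
At 25 °C, E = E° − (0.0592/n) log Q = 1.13 − (0.0592/2)(2.000) = 1.130 − 0.059 = 1.071 V.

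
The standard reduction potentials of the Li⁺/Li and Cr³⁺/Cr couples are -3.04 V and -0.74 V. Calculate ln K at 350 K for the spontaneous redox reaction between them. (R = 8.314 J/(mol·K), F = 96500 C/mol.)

E°_cell = -0.74 − (-3.04) = 2.30 V, with n = 3 electrons transferred.
At equilibrium E = 0, so the Nernst equation gives ln K = nFE°/RT = (3)(96500)(2.30)/((8.314)(350)) = 228.82.

ln K = 228.8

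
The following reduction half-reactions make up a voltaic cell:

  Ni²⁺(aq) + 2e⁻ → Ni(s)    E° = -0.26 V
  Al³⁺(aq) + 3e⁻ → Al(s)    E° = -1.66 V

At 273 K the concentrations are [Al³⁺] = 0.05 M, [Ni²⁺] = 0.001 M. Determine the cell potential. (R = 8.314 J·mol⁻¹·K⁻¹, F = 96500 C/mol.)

The Ni²⁺/Ni couple has the higher reduction potential and acts as the cathode, so E°_cell = -0.26 − (-1.66) = 1.40 V.
Balancing electrons gives n = 6; the reaction quotient is Q = [Al³⁺]^2/[Ni²⁺]^3 = 2.5 × 10^6.
E = E° − (RT/nF) ln Q = 1.40 − (8.314×273)/(6×96500) × (14.732) = 1.400 − 0.058 = 1.342 V.

1.34 V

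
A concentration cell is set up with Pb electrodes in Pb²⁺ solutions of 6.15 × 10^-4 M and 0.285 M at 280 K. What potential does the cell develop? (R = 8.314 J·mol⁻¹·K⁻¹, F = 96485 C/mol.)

0.074 V

Both half-cells are Pb²⁺/Pb, so E°_cell = 0. The concentrated side is the cathode; the cell reaction moves Pb²⁺ from high to low concentration with n = 2.
Q = [Pb²⁺]_dilute/[Pb²⁺]_conc = 6.15 × 10^-4/0.285 = 0.00216.
E = 0 − (RT/nF) ln Q = −((8.314×280)/(2×96485))(-6.139) = 0.0741 V.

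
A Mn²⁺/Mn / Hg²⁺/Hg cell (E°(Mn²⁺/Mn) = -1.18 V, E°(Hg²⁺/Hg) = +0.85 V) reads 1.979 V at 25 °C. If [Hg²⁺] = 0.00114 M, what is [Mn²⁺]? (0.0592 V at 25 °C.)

From the Nernst equation, log Q = n(E° − E)/0.0592 = 2(2.03 − 1.979)/0.0592 = 1.723, so Q = 52.8.
With Q = [Mn²⁺]/[Hg²⁺] and the known concentrations, [Mn²⁺] in the numerator gives [Mn²⁺] = 0.06 M.

0.06 M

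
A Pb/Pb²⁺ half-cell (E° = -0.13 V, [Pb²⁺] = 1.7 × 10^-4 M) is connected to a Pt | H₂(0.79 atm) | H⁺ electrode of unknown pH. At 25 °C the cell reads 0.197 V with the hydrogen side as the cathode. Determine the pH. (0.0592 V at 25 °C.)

pH = 0.80

E°_cell = 0.13 V and n = 2.
log Q = n(E° − E)/0.0592 = 2×(0.13 − 0.197)/0.0592 = -2.264.
With Q = [Pb²⁺]·P(H₂) / [H⁺]^2, solving for [H⁺] gives log[H⁺] = -0.804, so pH = 0.80.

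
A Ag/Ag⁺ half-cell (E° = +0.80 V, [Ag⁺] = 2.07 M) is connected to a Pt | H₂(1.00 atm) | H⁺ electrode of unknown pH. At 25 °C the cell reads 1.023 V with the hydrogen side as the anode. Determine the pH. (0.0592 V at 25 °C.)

pH = 3.45

E°_cell = 0.80 V and n = 2.
log Q = n(E° − E)/0.0592 = 2×(0.80 − 1.023)/0.0592 = -7.534.
With Q = [H⁺]^2 / ([Ag⁺]^2·P(H₂)), solving for [H⁺] gives log[H⁺] = -3.451, so pH = 3.45.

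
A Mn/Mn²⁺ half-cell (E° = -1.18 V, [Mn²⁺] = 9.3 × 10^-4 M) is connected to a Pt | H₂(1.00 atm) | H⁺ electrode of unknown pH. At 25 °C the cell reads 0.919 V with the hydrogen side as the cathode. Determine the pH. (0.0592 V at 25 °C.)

pH = 5.92

E°_cell = 1.18 V and n = 2.
log Q = n(E° − E)/0.0592 = 2×(1.18 − 0.919)/0.0592 = 8.818.
With Q = [Mn²⁺]·P(H₂) / [H⁺]^2, solving for [H⁺] gives log[H⁺] = -5.925, so pH = 5.92.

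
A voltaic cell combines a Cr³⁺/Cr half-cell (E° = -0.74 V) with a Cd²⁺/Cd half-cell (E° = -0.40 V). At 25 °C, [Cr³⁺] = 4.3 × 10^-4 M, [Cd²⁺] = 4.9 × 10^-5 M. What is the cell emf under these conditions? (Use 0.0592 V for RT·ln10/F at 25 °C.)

The Cd²⁺/Cd couple has the higher reduction potential and acts as the cathode, so E°_cell = -0.40 − (-0.74) = 0.34 V.
Balancing electrons gives n = 6; the reaction quotient is Q = [Cr³⁺]^2/[Cd²⁺]^3 = 1.57 × 10^6.
At 25 °C, E = E° − (0.0592/n) log Q = 0.34 − (0.0592/6)(6.196) = 0.340 − 0.061 = 0.279 V.

0.279 V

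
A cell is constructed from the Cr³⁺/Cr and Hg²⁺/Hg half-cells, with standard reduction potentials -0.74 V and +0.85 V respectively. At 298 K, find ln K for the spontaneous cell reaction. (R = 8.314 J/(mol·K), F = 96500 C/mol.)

ln K = 371.6

E°_cell = +0.85 − (-0.74) = 1.59 V, with n = 6 electrons transferred.
At equilibrium E = 0, so the Nernst equation gives ln K = nFE°/RT = (6)(96500)(1.59)/((8.314)(298)) = 371.58.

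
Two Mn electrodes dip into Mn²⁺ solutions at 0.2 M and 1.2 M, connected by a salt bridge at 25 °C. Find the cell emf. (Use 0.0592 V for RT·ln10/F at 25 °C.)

Both half-cells are Mn²⁺/Mn, so E°_cell = 0. The concentrated side is the cathode; the cell reaction moves Mn²⁺ from high to low concentration with n = 2.
Q = [Mn²⁺]_dilute/[Mn²⁺]_conc = 0.2/1.2 = 0.167.
E = 0 − (0.0592/2) log Q = −(0.0592/2)(-0.778) = 0.0230 V.

0.023 V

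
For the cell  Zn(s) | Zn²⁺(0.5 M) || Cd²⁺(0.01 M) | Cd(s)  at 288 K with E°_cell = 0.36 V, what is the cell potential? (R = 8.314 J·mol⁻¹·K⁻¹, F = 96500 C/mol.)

Balancing electrons gives n = 2; the reaction quotient is Q = [Zn²⁺]/[Cd²⁺] = 50.0.
E = E° − (RT/nF) ln Q = 0.36 − (8.314×288)/(2×96500) × (3.912) = 0.360 − 0.049 = 0.311 V.

0.311 V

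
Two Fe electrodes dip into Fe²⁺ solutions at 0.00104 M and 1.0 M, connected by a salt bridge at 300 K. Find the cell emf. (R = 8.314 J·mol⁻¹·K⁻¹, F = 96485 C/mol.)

0.089 V

Both half-cells are Fe²⁺/Fe, so E°_cell = 0. The concentrated side is the cathode; the cell reaction moves Fe²⁺ from high to low concentration with n = 2.
Q = [Fe²⁺]_dilute/[Fe²⁺]_conc = 0.00104/1.0 = 0.00104.
E = 0 − (RT/nF) ln Q = −((8.314×300)/(2×96485))(-6.869) = 0.0888 V.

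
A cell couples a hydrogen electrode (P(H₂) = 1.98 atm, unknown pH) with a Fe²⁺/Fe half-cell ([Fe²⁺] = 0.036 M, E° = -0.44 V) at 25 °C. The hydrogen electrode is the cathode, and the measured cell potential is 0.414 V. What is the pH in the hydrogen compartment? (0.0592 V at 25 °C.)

E°_cell = 0.44 V and n = 2.
log Q = n(E° − E)/0.0592 = 2×(0.44 − 0.414)/0.0592 = 0.878.
With Q = [Fe²⁺]·P(H₂) / [H⁺]^2, solving for [H⁺] gives log[H⁺] = -1.013, so pH = 1.01.

pH = 1.01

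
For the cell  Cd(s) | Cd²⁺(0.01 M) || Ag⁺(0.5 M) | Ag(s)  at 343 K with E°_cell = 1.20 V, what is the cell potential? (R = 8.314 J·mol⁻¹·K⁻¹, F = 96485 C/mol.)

1.25 V

Balancing electrons gives n = 2; the reaction quotient is Q = [Cd²⁺]/[Ag⁺]^2 = 0.0400.
E = E° − (RT/nF) ln Q = 1.20 − (8.314×343)/(2×96485) × (-3.219) = 1.200 + 0.048 = 1.248 V.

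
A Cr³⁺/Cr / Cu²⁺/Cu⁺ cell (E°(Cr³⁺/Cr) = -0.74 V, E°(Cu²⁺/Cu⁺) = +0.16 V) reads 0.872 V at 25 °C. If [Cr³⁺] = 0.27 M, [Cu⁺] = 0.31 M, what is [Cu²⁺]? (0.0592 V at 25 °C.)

From the Nernst equation, log Q = n(E° − E)/0.0592 = 3(0.90 − 0.872)/0.0592 = 1.419, so Q = 26.2.
With Q = [Cr³⁺]·[Cu⁺]^3/[Cu²⁺]^3 and the known concentrations, [Cu²⁺]^3 in the denominator gives [Cu²⁺] = 0.067 M.

0.067 M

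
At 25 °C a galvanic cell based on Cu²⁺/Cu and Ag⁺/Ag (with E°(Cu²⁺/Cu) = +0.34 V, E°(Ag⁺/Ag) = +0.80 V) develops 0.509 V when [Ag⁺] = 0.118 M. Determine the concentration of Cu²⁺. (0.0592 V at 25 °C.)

From the Nernst equation, log Q = n(E° − E)/0.0592 = 2(0.46 − 0.509)/0.0592 = -1.655, so Q = 0.0221.
With Q = [Cu²⁺]/[Ag⁺]^2 and the known concentrations, [Cu²⁺] in the numerator gives [Cu²⁺] = 3.1 × 10^-4 M.

3.1 × 10^-4 M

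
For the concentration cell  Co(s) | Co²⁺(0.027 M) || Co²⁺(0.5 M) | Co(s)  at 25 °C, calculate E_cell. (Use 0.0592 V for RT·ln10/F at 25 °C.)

0.038 V

Both half-cells are Co²⁺/Co, so E°_cell = 0. The concentrated side is the cathode; the cell reaction moves Co²⁺ from high to low concentration with n = 2.
Q = [Co²⁺]_dilute/[Co²⁺]_conc = 0.027/0.5 = 0.0540.
E = 0 − (0.0592/2) log Q = −(0.0592/2)(-1.268) = 0.0375 V.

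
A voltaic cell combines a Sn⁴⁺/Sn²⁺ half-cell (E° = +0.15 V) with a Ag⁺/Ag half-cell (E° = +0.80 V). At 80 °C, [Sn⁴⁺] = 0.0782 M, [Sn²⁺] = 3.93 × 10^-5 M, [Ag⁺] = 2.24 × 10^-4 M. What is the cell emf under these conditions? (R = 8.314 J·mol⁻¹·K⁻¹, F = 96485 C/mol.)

0.279 V

The Ag⁺/Ag couple has the higher reduction potential and acts as the cathode, so E°_cell = +0.80 − (+0.15) = 0.65 V.
Balancing electrons gives n = 2; the reaction quotient is Q = [Sn⁴⁺]/([Sn²⁺]·[Ag⁺]^2) = 3.97 × 10^10.
E = E° − (RT/nF) ln Q = 0.65 − (8.314×353)/(2×96485) × (24.404) = 0.650 − 0.371 = 0.279 V.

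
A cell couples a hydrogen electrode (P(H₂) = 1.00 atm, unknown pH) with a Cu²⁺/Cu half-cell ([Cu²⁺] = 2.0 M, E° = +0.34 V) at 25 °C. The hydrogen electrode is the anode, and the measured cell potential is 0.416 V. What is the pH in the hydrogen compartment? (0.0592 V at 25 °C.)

pH = 1.13

E°_cell = 0.34 V and n = 2.
log Q = n(E° − E)/0.0592 = 2×(0.34 − 0.416)/0.0592 = -2.568.
With Q = [H⁺]^2 / ([Cu²⁺]·P(H₂)), solving for [H⁺] gives log[H⁺] = -1.133, so pH = 1.13.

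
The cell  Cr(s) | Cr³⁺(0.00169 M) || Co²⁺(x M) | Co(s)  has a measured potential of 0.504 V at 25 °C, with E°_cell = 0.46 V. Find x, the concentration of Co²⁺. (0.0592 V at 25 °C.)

0.43 M

From the Nernst equation, log Q = n(E° − E)/0.0592 = 6(0.46 − 0.504)/0.0592 = -4.459, so Q = 3.47 × 10^-5.
With Q = [Cr³⁺]^2/[Co²⁺]^3 and the known concentrations, [Co²⁺]^3 in the denominator gives [Co²⁺] = 0.43 M.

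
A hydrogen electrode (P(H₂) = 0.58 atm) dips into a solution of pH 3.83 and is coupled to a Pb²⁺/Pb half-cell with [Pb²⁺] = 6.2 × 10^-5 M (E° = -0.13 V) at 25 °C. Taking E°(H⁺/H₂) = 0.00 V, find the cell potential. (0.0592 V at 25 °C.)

0.035 V

The hydrogen couple is the cathode, so E°_cell = 0.13 V; n = 2.
[H⁺] = 10^(−3.83) = 1.5 × 10^-4 M, and Q = [Pb²⁺]·P(H₂) / [H⁺]^2 = 1640.
E = E° − (0.0592/2) log Q = 0.13 − (0.0592/2)(3.216) = 0.035 V.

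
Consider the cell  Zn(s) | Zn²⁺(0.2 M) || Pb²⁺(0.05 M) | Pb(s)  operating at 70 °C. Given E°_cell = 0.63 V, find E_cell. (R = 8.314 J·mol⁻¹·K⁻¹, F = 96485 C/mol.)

Balancing electrons gives n = 2; the reaction quotient is Q = [Zn²⁺]/[Pb²⁺] = 4.00.
E = E° − (RT/nF) ln Q = 0.63 − (8.314×343)/(2×96485) × (1.386) = 0.630 − 0.020 = 0.610 V.

0.610 V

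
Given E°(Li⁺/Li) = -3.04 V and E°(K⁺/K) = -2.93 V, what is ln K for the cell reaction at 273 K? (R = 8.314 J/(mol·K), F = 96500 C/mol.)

E°_cell = -2.93 − (-3.04) = 0.11 V, with n = 1 electron transferred.
At equilibrium E = 0, so the Nernst equation gives ln K = nFE°/RT = (1)(96500)(0.11)/((8.314)(273)) = 4.68.

ln K = 4.7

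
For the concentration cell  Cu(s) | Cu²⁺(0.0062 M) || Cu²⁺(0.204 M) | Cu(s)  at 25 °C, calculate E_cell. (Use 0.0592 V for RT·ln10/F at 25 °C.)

Both half-cells are Cu²⁺/Cu, so E°_cell = 0. The concentrated side is the cathode; the cell reaction moves Cu²⁺ from high to low concentration with n = 2.
Q = [Cu²⁺]_dilute/[Cu²⁺]_conc = 0.0062/0.204 = 0.0304.
E = 0 − (0.0592/2) log Q = −(0.0592/2)(-1.517) = 0.0449 V.

0.045 V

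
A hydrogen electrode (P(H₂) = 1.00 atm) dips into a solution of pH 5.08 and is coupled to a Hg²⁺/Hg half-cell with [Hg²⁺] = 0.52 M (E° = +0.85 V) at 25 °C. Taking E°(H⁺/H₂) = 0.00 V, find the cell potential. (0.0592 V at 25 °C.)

The Hg²⁺/Hg couple is the cathode, so E°_cell = 0.85 V; n = 2.
[H⁺] = 10^(−5.08) = 8.3 × 10^-6 M, and Q = [H⁺]^2 / ([Hg²⁺]·P(H₂)) = 1.33 × 10^-10.
E = E° − (0.0592/2) log Q = 0.85 − (0.0592/2)(-9.876) = 1.142 V.

1.14 V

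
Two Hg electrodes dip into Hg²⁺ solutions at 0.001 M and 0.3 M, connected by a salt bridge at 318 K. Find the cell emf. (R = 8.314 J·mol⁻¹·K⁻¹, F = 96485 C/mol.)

Both half-cells are Hg²⁺/Hg, so E°_cell = 0. The concentrated side is the cathode; the cell reaction moves Hg²⁺ from high to low concentration with n = 2.
Q = [Hg²⁺]_dilute/[Hg²⁺]_conc = 0.001/0.3 = 0.00333.
E = 0 − (RT/nF) ln Q = −((8.314×318)/(2×96485))(-5.704) = 0.0781 V.

0.078 V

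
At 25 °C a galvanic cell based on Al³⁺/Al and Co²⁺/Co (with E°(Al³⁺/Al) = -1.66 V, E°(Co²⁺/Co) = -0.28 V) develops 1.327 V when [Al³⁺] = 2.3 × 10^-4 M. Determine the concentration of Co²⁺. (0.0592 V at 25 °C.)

6.1 × 10^-5 M

From the Nernst equation, log Q = n(E° − E)/0.0592 = 6(1.38 − 1.327)/0.0592 = 5.372, so Q = 2.35 × 10^5.
With Q = [Al³⁺]^2/[Co²⁺]^3 and the known concentrations, [Co²⁺]^3 in the denominator gives [Co²⁺] = 6.1 × 10^-5 M.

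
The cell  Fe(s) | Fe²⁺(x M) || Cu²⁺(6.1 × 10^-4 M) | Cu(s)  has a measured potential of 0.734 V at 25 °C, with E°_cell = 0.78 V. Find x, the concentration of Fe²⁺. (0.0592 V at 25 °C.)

0.022 M

From the Nernst equation, log Q = n(E° − E)/0.0592 = 2(0.78 − 0.734)/0.0592 = 1.554, so Q = 35.8.
With Q = [Fe²⁺]/[Cu²⁺] and the known concentrations, [Fe²⁺] in the numerator gives [Fe²⁺] = 0.022 M.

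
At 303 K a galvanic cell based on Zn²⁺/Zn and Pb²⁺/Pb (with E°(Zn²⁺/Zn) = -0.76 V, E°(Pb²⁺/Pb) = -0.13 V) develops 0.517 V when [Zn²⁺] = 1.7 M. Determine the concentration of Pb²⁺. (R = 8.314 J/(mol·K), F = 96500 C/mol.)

3 × 10^-4 M

From the Nernst equation, ln Q = nF(E° − E)/RT = 2×96500×(0.63 − 0.517)/(8.314×303) = 8.657, so Q = 5750.
With Q = [Zn²⁺]/[Pb²⁺] and the known concentrations, [Pb²⁺] in the denominator gives [Pb²⁺] = 3 × 10^-4 M.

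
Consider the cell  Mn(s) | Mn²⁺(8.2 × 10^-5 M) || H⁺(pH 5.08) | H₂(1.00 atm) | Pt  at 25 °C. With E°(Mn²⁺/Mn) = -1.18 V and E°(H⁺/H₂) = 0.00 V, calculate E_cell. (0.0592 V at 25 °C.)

The hydrogen couple is the cathode, so E°_cell = 1.18 V; n = 2.
[H⁺] = 10^(−5.08) = 8.3 × 10^-6 M, and Q = [Mn²⁺]·P(H₂) / [H⁺]^2 = 1.19 × 10^6.
E = E° − (0.0592/2) log Q = 1.18 − (0.0592/2)(6.074) = 1.000 V.

1.00 V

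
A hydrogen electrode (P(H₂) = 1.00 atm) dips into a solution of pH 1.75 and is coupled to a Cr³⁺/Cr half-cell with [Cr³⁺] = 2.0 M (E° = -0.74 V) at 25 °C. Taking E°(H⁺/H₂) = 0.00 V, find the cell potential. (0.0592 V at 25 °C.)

0.63 V

The hydrogen couple is the cathode, so E°_cell = 0.74 V; n = 6.
[H⁺] = 10^(−1.75) = 0.018 M, and Q = [Cr³⁺]^2·P(H₂)^3 / [H⁺]^6 = 1.26 × 10^11.
E = E° − (0.0592/6) log Q = 0.74 − (0.0592/6)(11.102) = 0.630 V.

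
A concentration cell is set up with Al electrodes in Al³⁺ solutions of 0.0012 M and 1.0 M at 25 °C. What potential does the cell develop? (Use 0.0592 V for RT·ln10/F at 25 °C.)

Both half-cells are Al³⁺/Al, so E°_cell = 0. The concentrated side is the cathode; the cell reaction moves Al³⁺ from high to low concentration with n = 3.
Q = [Al³⁺]_dilute/[Al³⁺]_conc = 0.0012/1.0 = 0.00120.
E = 0 − (0.0592/3) log Q = −(0.0592/3)(-2.921) = 0.0576 V.

0.058 V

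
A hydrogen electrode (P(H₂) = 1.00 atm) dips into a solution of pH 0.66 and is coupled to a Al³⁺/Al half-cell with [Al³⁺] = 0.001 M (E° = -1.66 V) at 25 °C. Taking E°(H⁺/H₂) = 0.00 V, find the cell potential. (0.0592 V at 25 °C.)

1.68 V

The hydrogen couple is the cathode, so E°_cell = 1.66 V; n = 6.
[H⁺] = 10^(−0.66) = 0.22 M, and Q = [Al³⁺]^2·P(H₂)^3 / [H⁺]^6 = 0.00912.
E = E° − (0.0592/6) log Q = 1.66 − (0.0592/6)(-2.040) = 1.680 V.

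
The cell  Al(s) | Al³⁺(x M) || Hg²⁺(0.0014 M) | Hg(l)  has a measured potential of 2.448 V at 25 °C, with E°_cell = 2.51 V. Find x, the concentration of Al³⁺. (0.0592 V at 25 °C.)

From the Nernst equation, log Q = n(E° − E)/0.0592 = 6(2.51 − 2.448)/0.0592 = 6.284, so Q = 1.92 × 10^6.
With Q = [Al³⁺]^2/[Hg²⁺]^3 and the known concentrations, [Al³⁺]^2 in the numerator gives [Al³⁺] = 0.073 M.

0.073 M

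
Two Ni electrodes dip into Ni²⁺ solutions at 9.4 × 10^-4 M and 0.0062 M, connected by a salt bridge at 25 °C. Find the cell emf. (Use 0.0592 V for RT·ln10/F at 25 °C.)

0.024 V

Both half-cells are Ni²⁺/Ni, so E°_cell = 0. The concentrated side is the cathode; the cell reaction moves Ni²⁺ from high to low concentration with n = 2.
Q = [Ni²⁺]_dilute/[Ni²⁺]_conc = 9.4 × 10^-4/0.0062 = 0.152.
E = 0 − (0.0592/2) log Q = −(0.0592/2)(-0.819) = 0.0242 V.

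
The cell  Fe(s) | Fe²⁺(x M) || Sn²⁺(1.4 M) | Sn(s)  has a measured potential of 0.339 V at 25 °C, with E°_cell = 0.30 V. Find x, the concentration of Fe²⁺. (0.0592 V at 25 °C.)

From the Nernst equation, log Q = n(E° − E)/0.0592 = 2(0.30 − 0.339)/0.0592 = -1.318, so Q = 0.0481.
With Q = [Fe²⁺]/[Sn²⁺] and the known concentrations, [Fe²⁺] in the numerator gives [Fe²⁺] = 0.067 M.

0.067 M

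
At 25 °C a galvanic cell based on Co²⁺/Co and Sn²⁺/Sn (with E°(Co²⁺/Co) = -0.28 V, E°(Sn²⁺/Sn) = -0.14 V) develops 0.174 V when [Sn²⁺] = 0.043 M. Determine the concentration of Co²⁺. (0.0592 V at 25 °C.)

0.0031 M

From the Nernst equation, log Q = n(E° − E)/0.0592 = 2(0.14 − 0.174)/0.0592 = -1.149, so Q = 0.0710.
With Q = [Co²⁺]/[Sn²⁺] and the known concentrations, [Co²⁺] in the numerator gives [Co²⁺] = 0.0031 M.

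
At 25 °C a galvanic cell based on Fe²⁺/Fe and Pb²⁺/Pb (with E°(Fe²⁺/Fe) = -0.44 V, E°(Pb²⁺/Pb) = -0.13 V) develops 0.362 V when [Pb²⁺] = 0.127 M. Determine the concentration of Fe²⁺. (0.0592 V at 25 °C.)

From the Nernst equation, log Q = n(E° − E)/0.0592 = 2(0.31 − 0.362)/0.0592 = -1.757, so Q = 0.0175.
With Q = [Fe²⁺]/[Pb²⁺] and the known concentrations, [Fe²⁺] in the numerator gives [Fe²⁺] = 0.0022 M.

0.0022 M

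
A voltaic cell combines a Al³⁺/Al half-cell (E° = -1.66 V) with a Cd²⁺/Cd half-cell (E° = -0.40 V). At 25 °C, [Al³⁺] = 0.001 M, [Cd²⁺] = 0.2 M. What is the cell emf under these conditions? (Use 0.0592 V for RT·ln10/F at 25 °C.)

1.30 V

The Cd²⁺/Cd couple has the higher reduction potential and acts as the cathode, so E°_cell = -0.40 − (-1.66) = 1.26 V.
Balancing electrons gives n = 6; the reaction quotient is Q = [Al³⁺]^2/[Cd²⁺]^3 = 1.25 × 10^-4.
At 25 °C, E = E° − (0.0592/n) log Q = 1.26 − (0.0592/6)(-3.903) = 1.260 + 0.039 = 1.299 V.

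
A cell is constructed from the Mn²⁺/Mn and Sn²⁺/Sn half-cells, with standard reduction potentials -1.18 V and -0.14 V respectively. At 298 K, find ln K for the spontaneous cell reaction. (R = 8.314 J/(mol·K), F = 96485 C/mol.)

ln K = 81.0

E°_cell = -0.14 − (-1.18) = 1.04 V, with n = 2 electrons transferred.
At equilibrium E = 0, so the Nernst equation gives ln K = nFE°/RT = (2)(96485)(1.04)/((8.314)(298)) = 81.00.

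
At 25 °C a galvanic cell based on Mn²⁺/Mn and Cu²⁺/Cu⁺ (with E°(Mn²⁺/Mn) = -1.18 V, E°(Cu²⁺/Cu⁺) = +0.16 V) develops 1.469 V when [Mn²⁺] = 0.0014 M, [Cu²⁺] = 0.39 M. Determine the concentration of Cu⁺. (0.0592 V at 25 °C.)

From the Nernst equation, log Q = n(E° − E)/0.0592 = 2(1.34 − 1.469)/0.0592 = -4.358, so Q = 4.38 × 10^-5.
With Q = [Mn²⁺]·[Cu⁺]^2/[Cu²⁺]^2 and the known concentrations, [Cu⁺]^2 in the numerator gives [Cu⁺] = 0.069 M.

0.069 M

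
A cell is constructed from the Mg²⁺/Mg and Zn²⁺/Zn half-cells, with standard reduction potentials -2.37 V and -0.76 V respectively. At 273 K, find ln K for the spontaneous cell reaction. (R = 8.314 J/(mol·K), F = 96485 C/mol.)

ln K = 136.9

E°_cell = -0.76 − (-2.37) = 1.61 V, with n = 2 electrons transferred.
At equilibrium E = 0, so the Nernst equation gives ln K = nFE°/RT = (2)(96485)(1.61)/((8.314)(273)) = 136.88.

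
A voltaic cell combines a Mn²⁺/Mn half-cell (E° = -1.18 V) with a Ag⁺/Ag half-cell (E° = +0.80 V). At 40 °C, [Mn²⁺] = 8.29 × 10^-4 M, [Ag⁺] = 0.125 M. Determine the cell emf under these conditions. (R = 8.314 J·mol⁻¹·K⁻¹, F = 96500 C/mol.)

2.02 V

The Ag⁺/Ag couple has the higher reduction potential and acts as the cathode, so E°_cell = +0.80 − (-1.18) = 1.98 V.
Balancing electrons gives n = 2; the reaction quotient is Q = [Mn²⁺]/[Ag⁺]^2 = 0.0531.
E = E° − (RT/nF) ln Q = 1.98 − (8.314×313)/(2×96500) × (-2.936) = 1.980 + 0.040 = 2.020 V.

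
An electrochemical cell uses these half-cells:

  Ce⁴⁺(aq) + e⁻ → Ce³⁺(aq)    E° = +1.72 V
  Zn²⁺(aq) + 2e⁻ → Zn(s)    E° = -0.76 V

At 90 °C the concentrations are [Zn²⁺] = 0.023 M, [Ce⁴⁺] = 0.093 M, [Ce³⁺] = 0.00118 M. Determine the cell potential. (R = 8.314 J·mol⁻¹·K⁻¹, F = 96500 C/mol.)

The Ce⁴⁺/Ce³⁺ couple has the higher reduction potential and acts as the cathode, so E°_cell = +1.72 − (-0.76) = 2.48 V.
Balancing electrons gives n = 2; the reaction quotient is Q = [Zn²⁺]·[Ce³⁺]^2/[Ce⁴⁺]^2 = 3.7 × 10^-6.
E = E° − (RT/nF) ln Q = 2.48 − (8.314×363)/(2×96500) × (-12.506) = 2.480 + 0.196 = 2.676 V.

2.68 V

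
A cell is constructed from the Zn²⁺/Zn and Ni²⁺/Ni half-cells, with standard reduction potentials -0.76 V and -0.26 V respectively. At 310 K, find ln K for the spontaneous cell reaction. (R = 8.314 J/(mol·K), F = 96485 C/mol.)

E°_cell = -0.26 − (-0.76) = 0.50 V, with n = 2 electrons transferred.
At equilibrium E = 0, so the Nernst equation gives ln K = nFE°/RT = (2)(96485)(0.50)/((8.314)(310)) = 37.44.

ln K = 37.4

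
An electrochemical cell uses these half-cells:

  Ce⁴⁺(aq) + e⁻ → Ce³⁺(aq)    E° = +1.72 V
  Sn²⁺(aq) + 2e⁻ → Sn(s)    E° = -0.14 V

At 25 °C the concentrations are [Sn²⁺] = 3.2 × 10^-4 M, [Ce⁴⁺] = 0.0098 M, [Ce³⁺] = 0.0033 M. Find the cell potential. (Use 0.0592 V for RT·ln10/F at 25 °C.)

1.99 V

The Ce⁴⁺/Ce³⁺ couple has the higher reduction potential and acts as the cathode, so E°_cell = +1.72 − (-0.14) = 1.86 V.
Balancing electrons gives n = 2; the reaction quotient is Q = [Sn²⁺]·[Ce³⁺]^2/[Ce⁴⁺]^2 = 3.63 × 10^-5.
At 25 °C, E = E° − (0.0592/n) log Q = 1.86 − (0.0592/2)(-4.440) = 1.860 + 0.131 = 1.991 V.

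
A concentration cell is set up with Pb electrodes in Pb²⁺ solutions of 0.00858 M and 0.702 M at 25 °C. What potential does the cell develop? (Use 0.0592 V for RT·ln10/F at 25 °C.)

0.057 V

Both half-cells are Pb²⁺/Pb, so E°_cell = 0. The concentrated side is the cathode; the cell reaction moves Pb²⁺ from high to low concentration with n = 2.
Q = [Pb²⁺]_dilute/[Pb²⁺]_conc = 0.00858/0.702 = 0.0122.
E = 0 − (0.0592/2) log Q = −(0.0592/2)(-1.913) = 0.0566 V.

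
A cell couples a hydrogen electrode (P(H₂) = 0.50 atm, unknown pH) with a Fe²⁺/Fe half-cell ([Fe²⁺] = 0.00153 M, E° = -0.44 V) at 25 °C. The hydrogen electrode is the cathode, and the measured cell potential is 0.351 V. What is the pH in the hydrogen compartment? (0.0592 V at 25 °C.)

pH = 3.06

E°_cell = 0.44 V and n = 2.
log Q = n(E° − E)/0.0592 = 2×(0.44 − 0.351)/0.0592 = 3.007.
With Q = [Fe²⁺]·P(H₂) / [H⁺]^2, solving for [H⁺] gives log[H⁺] = -3.062, so pH = 3.06.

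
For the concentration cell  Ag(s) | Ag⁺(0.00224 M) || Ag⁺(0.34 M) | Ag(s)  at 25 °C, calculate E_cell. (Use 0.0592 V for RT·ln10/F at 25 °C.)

0.13 V

Both half-cells are Ag⁺/Ag, so E°_cell = 0. The concentrated side is the cathode; the cell reaction moves Ag⁺ from high to low concentration with n = 1.
Q = [Ag⁺]_dilute/[Ag⁺]_conc = 0.00224/0.34 = 0.00659.
E = 0 − (0.0592/1) log Q = −(0.0592/1)(-2.181) = 0.1291 V.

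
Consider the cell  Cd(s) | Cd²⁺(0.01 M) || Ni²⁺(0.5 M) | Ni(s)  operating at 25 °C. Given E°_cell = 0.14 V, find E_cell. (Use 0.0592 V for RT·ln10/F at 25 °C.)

Balancing electrons gives n = 2; the reaction quotient is Q = [Cd²⁺]/[Ni²⁺] = 0.0200.
At 25 °C, E = E° − (0.0592/n) log Q = 0.14 − (0.0592/2)(-1.699) = 0.140 + 0.050 = 0.190 V.

0.190 V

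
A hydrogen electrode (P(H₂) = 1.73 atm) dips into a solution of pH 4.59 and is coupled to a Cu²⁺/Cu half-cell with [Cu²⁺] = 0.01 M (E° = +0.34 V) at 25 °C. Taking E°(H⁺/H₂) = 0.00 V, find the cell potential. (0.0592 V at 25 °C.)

The Cu²⁺/Cu couple is the cathode, so E°_cell = 0.34 V; n = 2.
[H⁺] = 10^(−4.59) = 2.6 × 10^-5 M, and Q = [H⁺]^2 / ([Cu²⁺]·P(H₂)) = 3.82 × 10^-8.
E = E° − (0.0592/2) log Q = 0.34 − (0.0592/2)(-7.418) = 0.560 V.

0.56 V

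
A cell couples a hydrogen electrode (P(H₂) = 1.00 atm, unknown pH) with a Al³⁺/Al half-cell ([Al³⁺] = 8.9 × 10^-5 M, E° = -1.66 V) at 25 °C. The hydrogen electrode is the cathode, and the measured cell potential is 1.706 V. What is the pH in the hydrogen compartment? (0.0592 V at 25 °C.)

pH = 0.57

E°_cell = 1.66 V and n = 6.
log Q = n(E° − E)/0.0592 = 6×(1.66 − 1.706)/0.0592 = -4.662.
With Q = [Al³⁺]^2·P(H₂)^3 / [H⁺]^6, solving for [H⁺] gives log[H⁺] = -0.573, so pH = 0.57.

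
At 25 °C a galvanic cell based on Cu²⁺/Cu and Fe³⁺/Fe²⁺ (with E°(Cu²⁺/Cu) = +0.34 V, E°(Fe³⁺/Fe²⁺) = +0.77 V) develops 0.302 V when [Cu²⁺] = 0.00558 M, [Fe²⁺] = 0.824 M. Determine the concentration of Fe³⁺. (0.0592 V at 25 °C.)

From the Nernst equation, log Q = n(E° − E)/0.0592 = 2(0.43 − 0.302)/0.0592 = 4.324, so Q = 2.11 × 10^4.
With Q = [Cu²⁺]·[Fe²⁺]^2/[Fe³⁺]^2 and the known concentrations, [Fe³⁺]^2 in the denominator gives [Fe³⁺] = 4.2 × 10^-4 M.

4.2 × 10^-4 M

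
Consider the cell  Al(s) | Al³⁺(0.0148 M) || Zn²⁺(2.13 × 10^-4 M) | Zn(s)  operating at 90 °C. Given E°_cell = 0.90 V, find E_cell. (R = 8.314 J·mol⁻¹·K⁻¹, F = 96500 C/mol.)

Balancing electrons gives n = 6; the reaction quotient is Q = [Al³⁺]^2/[Zn²⁺]^3 = 2.27 × 10^7.
E = E° − (RT/nF) ln Q = 0.90 − (8.314×363)/(6×96500) × (16.936) = 0.900 − 0.088 = 0.812 V.

0.812 V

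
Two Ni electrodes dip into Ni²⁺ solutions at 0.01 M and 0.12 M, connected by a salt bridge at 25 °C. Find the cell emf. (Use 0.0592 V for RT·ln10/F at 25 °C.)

Both half-cells are Ni²⁺/Ni, so E°_cell = 0. The concentrated side is the cathode; the cell reaction moves Ni²⁺ from high to low concentration with n = 2.
Q = [Ni²⁺]_dilute/[Ni²⁺]_conc = 0.01/0.12 = 0.0833.
E = 0 − (0.0592/2) log Q = −(0.0592/2)(-1.079) = 0.0319 V.

0.032 V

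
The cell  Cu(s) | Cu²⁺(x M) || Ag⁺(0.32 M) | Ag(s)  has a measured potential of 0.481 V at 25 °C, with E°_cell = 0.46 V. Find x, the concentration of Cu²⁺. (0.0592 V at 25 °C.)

0.02 M

From the Nernst equation, log Q = n(E° − E)/0.0592 = 2(0.46 − 0.481)/0.0592 = -0.709, so Q = 0.195.
With Q = [Cu²⁺]/[Ag⁺]^2 and the known concentrations, [Cu²⁺] in the numerator gives [Cu²⁺] = 0.02 M.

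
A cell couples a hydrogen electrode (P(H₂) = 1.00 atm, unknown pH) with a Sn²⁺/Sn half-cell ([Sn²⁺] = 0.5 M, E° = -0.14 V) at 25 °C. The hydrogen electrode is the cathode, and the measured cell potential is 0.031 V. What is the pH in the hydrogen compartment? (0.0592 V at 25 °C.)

pH = 1.99

E°_cell = 0.14 V and n = 2.
log Q = n(E° − E)/0.0592 = 2×(0.14 − 0.031)/0.0592 = 3.682.
With Q = [Sn²⁺]·P(H₂) / [H⁺]^2, solving for [H⁺] gives log[H⁺] = -1.992, so pH = 1.99.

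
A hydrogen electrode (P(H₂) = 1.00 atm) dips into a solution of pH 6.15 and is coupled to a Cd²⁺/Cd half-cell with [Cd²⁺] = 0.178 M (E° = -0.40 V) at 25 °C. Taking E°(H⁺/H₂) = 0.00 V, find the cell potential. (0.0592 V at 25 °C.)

The hydrogen couple is the cathode, so E°_cell = 0.40 V; n = 2.
[H⁺] = 10^(−6.15) = 7.1 × 10^-7 M, and Q = [Cd²⁺]·P(H₂) / [H⁺]^2 = 3.55 × 10^11.
E = E° − (0.0592/2) log Q = 0.40 − (0.0592/2)(11.550) = 0.058 V.

0.058 V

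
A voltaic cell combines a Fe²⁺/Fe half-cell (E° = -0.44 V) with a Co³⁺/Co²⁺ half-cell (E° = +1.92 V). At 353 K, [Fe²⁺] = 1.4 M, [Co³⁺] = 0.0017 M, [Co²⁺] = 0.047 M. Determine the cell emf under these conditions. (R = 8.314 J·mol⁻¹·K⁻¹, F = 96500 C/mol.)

The Co³⁺/Co²⁺ couple has the higher reduction potential and acts as the cathode, so E°_cell = +1.92 − (-0.44) = 2.36 V.
Balancing electrons gives n = 2; the reaction quotient is Q = [Fe²⁺]·[Co²⁺]^2/[Co³⁺]^2 = 1070.
E = E° − (RT/nF) ln Q = 2.36 − (8.314×353)/(2×96500) × (6.976) = 2.360 − 0.106 = 2.254 V.

2.25 V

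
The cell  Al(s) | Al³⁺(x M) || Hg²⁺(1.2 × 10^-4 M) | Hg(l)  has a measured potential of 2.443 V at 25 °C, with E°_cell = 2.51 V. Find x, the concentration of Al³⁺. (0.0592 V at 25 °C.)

From the Nernst equation, log Q = n(E° − E)/0.0592 = 6(2.51 − 2.443)/0.0592 = 6.791, so Q = 6.17 × 10^6.
With Q = [Al³⁺]^2/[Hg²⁺]^3 and the known concentrations, [Al³⁺]^2 in the numerator gives [Al³⁺] = 0.0033 M.

0.0033 M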